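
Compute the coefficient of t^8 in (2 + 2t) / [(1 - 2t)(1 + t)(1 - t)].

1022

The denominator gives the recurrence a_n = 2a_(n−1) + a_(n−2) − 2a_(n−3) for n ≥ 3; the numerator fixes a_0 = 2, a_1 = 6, a_2 = 14.
Iterating: 2, 6, 14, 30, 62, 126, 254, 510, 1022, so a_8 = 1022.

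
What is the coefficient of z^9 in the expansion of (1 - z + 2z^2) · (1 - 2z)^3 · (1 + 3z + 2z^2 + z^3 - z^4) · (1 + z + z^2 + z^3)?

-36

(1 - z + 2z^2) has coefficients 1,-1,2 for degrees 0…2.
(1 - 2z)^3 has coefficients 1,-6,12,-8,0,0,0,0,0,0 for degrees 0…9.
Multiplying by (1 + 3z + 2z^2 + z^3 - z^4) gives running coefficients 1,-3,-4,17,-7,2,-20,8,0,0 for degrees 0…9.
Finally multiplying by (1 + z + z^2 + z^3), the product of all factors after the first has coefficients 1,-2,-6,11,3,8,-8,-17,-10,-12 for degrees 0…9.
[z^9] = 1·(-12) − 1·(-10) + 2·(-17) = -36.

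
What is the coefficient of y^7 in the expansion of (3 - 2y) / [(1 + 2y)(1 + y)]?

Partial fractions give a closed form: a_n = (8)·(-2)^n + (-5)·(-1)^n.
At n = 7: a_7 = -1019.

-1019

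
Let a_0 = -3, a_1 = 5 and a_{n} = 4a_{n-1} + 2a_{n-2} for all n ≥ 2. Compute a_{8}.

The ordinary generating function has denominator 1 - 4z - 2z^2.
Iterating the recurrence: a_0,…,a_{8} = -3, 5, 14, 66, 292, 1300, 5784, 25736, 114512.

114512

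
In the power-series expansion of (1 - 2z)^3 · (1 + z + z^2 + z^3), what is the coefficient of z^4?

(1 - 2z)^3 has coefficients 1,-6,12,-8 for degrees 0…3.
(1 + z + z^2 + z^3) has coefficients 1,1,1,1,0 for degrees 0…4.
[z^4] = 1·0 − 6·1 + 12·1 − 8·1 = -2.

-2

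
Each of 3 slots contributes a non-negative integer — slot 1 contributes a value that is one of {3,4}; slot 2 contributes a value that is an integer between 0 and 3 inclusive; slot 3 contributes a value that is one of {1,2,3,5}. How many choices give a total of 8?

6

The generating function for the choices is (q³ + q⁴)·(1 + q + q² + q³)·(q + q² + q³ + q⁵); the count is [q⁸].
(q³ + q⁴) has coefficients 0,0,0,1,1 for degrees 0…4.
(1 + q + q² + q³) has coefficients 1,1,1,1,0,0,0,0,0 for degrees 0…8.
Finally multiplying by (q + q² + q³ + q⁵), the product of all factors after the first has coefficients 0,1,2,3,3,3,2,1,1 for degrees 0…8.
[q⁸] = 1·3 + 1·3 = 6.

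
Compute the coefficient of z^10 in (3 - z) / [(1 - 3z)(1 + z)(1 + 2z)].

The denominator gives the recurrence a_n = 7a_(n−2) + 6a_(n−3) for n ≥ 3; the numerator fixes a_0 = 3, a_1 = -1, a_2 = 21.
Iterating: 3, -1, 21, 11, 141, 203, 1053, 2267, 8589, 22187, 73725, so a_10 = 73725.

73725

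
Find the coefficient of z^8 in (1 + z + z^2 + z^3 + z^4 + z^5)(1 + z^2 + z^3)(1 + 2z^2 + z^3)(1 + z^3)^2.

34

(1 + z + z^2 + z^3 + z^4 + z^5) has coefficients 1,1,1,1,1,1 for degrees 0…5.
(1 + z^2 + z^3) has coefficients 1,0,1,1,0,0,0,0,0 for degrees 0…8.
Multiplying by (1 + 2z^2 + z^3) gives running coefficients 1,0,3,2,2,3,1,0,0 for degrees 0…8.
Finally multiplying by (1 + z^3)^2, the product of all factors after the first has coefficients 1,0,3,4,2,9,6,4,9 for degrees 0…8.
[z^8] = 1·9 + 1·4 + 1·6 + 1·9 + 1·2 + 1·4 = 34.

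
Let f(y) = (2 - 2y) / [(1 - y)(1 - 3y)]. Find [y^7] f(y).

4374

The denominator gives the recurrence a_n = 4a_(n−1) − 3a_(n−2) for n ≥ 2; the numerator fixes a_0 = 2, a_1 = 6.
Iterating: 2, 6, 18, 54, 162, 486, 1458, 4374, so a_7 = 4374.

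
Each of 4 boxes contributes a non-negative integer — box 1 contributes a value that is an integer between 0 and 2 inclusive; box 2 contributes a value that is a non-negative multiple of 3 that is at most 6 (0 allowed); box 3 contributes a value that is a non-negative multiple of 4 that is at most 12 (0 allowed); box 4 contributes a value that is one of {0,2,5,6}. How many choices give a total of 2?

The generating function for the choices is (1 + t + t²)·(1 + t³ + t⁶)·(1 + t⁴ + t⁸ + t¹²)·(1 + t² + t⁵ + t⁶); the count is [t²].
(1 + t + t²) has coefficients 1,1,1 for degrees 0…2.
(1 + t³ + t⁶) has coefficients 1,0,0 for degrees 0…2.
Multiplying by (1 + t⁴ + t⁸ + t¹²) gives running coefficients 1,0,0 for degrees 0…2.
Finally multiplying by (1 + t² + t⁵ + t⁶), the product of all factors after the first has coefficients 1,0,1 for degrees 0…2.
[t²] = 1·1 + 1·0 + 1·1 = 2.

2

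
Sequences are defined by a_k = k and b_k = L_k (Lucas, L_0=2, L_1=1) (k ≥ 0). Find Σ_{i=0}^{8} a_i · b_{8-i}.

This is [x^8] in the product of the two ordinary generating functions.
Σ = 0·47 + 1·29 + 2·18 + 3·11 + 4·7 + 5·4 + 6·3 + 7·1 + 8·2 = 187.

187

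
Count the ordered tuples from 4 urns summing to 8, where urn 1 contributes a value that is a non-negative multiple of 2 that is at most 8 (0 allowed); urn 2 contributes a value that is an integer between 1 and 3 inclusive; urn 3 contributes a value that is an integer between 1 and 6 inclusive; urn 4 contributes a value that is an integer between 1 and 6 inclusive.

27

The generating function for the choices is (1 + t² + t⁴ + t⁶ + t⁸)·(t + t² + t³)·(t + t² + t³ + t⁴ + t⁵ + t⁶)·(t + t² + t³ + t⁴ + t⁵ + t⁶); the count is [t⁸].
(1 + t² + t⁴ + t⁶ + t⁸) has coefficients 1,0,1,0,1,0,1,0,1 for degrees 0…8.
(t + t² + t³) has coefficients 0,1,1,1,0,0,0,0,0 for degrees 0…8.
Multiplying by (t + t² + t³ + t⁴ + t⁵ + t⁶) gives running coefficients 0,0,1,2,3,3,3,3,2 for degrees 0…8.
Finally multiplying by (t + t² + t³ + t⁴ + t⁵ + t⁶), the product of all factors after the first has coefficients 0,0,0,1,3,6,9,12,15 for degrees 0…8.
[t⁸] = 1·15 + 1·9 + 1·3 + 1·0 + 1·0 = 27.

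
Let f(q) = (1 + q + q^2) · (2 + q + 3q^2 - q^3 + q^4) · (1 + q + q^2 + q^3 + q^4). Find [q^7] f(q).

7

(1 + q + q^2) has coefficients 1,1,1 for degrees 0…2.
(2 + q + 3q^2 - q^3 + q^4) has coefficients 2,1,3,-1,1,0,0,0 for degrees 0…7.
Finally multiplying by (1 + q + q^2 + q^3 + q^4), the product of all factors after the first has coefficients 2,3,6,5,6,4,3,0 for degrees 0…7.
[q^7] = 1·0 + 1·3 + 1·4 = 7.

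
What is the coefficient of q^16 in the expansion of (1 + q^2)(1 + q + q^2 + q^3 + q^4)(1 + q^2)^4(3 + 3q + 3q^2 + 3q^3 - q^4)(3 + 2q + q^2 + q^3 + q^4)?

238

(1 + q^2) has coefficients 1,0,1 for degrees 0…2.
(1 + q + q^2 + q^3 + q^4) has coefficients 1,1,1,1,1,0,0,0,0,0,0,0,0,0,0,0,0 for degrees 0…16.
Multiplying by (1 + q^2)^4 gives running coefficients 1,1,5,5,11,10,14,10,11,5,5,1,1,0,0,0,0 for degrees 0…16.
Multiplying by (3 + 3q + 3q^2 + 3q^3 - q^4) gives running coefficients 3,6,21,36,65,92,115,130,124,110,79,56,25,16,1,2,-1 for degrees 0…16.
Finally multiplying by (3 + 2q + q^2 + q^3 + q^4), the product of all factors after the first has coefficients 9,24,78,159,297,469,651,813,904,915,826,690,500,343,195,105,43 for degrees 0…16.
[q^16] = 1·43 + 1·195 = 238.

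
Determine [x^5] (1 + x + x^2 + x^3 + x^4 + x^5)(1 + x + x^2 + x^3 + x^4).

5

(1 + x + x^2 + x^3 + x^4 + x^5) has coefficients 1,1,1,1,1,1 for degrees 0…5.
(1 + x + x^2 + x^3 + x^4) has coefficients 1,1,1,1,1,0 for degrees 0…5.
[x^5] = 1·0 + 1·1 + 1·1 + 1·1 + 1·1 + 1·1 = 5.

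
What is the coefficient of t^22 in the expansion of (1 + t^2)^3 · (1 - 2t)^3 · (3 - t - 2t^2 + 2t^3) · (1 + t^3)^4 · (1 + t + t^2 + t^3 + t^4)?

(1 + t^2)^3 has coefficients 1,0,3,0,3,0,1 for degrees 0…6.
(1 - 2t)^3 has coefficients 1,-6,12,-8,0,0,0,0,0,0,0,0,0,0,0,0,0,0,0,0,0,0,0 for degrees 0…22.
Multiplying by (3 - t - 2t^2 + 2t^3) gives running coefficients 3,-19,40,-22,-28,40,-16,0,0,0,0,0,0,0,0,0,0,0,0,0,0,0,0 for degrees 0…22.
Multiplying by (1 + t^3)^4 gives running coefficients 3,-19,40,-10,-104,200,-86,-226,400,-184,-244,400,-181,-131,200,-86,-28,40,-16,0,0,0,0 for degrees 0…22.
Finally multiplying by (1 + t + t^2 + t^3 + t^4), the product of all factors after the first has coefficients 3,-16,24,14,-90,107,40,-226,184,104,-340,146,191,-340,44,202,-226,-5,110,-90,-4,24,-16 for degrees 0…22.
[t^22] = 1·(-16) + 3·(-4) + 3·110 + 1·(-226) = 76.

76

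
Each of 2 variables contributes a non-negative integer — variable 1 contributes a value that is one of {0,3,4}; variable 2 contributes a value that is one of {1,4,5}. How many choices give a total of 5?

2

The generating function for the choices is (1 + t³ + t⁴)·(t + t⁴ + t⁵); the count is [t⁵].
(1 + t³ + t⁴) has coefficients 1,0,0,1,1 for degrees 0…4.
(t + t⁴ + t⁵) has coefficients 0,1,0,0,1,1 for degrees 0…5.
[t⁵] = 1·1 + 1·0 + 1·1 = 2.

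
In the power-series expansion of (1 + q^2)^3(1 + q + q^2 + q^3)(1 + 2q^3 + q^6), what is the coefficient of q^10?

(1 + q^2)^3 has coefficients 1,0,3,0,3,0,1 for degrees 0…6.
(1 + q + q^2 + q^3) has coefficients 1,1,1,1,0,0,0,0,0,0,0 for degrees 0…10.
Finally multiplying by (1 + 2q^3 + q^6), the product of all factors after the first has coefficients 1,1,1,3,2,2,3,1,1,1,0 for degrees 0…10.
[q^10] = 1·0 + 3·1 + 3·3 + 1·2 = 14.

14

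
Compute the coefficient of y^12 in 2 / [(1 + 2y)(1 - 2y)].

Partial fractions give a closed form: a_n = (1)·(-2)^n + (1)·2^n.
At n = 12: a_12 = 8192.

8192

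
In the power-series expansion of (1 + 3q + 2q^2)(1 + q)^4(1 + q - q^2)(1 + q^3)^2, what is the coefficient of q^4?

51

(1 + 3q + 2q^2) has coefficients 1,3,2 for degrees 0…2.
(1 + q)^4 has coefficients 1,4,6,4,1 for degrees 0…4.
Multiplying by (1 + q - q^2) gives running coefficients 1,5,9,6,-1 for degrees 0…4.
Finally multiplying by (1 + q^3)^2, the product of all factors after the first has coefficients 1,5,9,8,9 for degrees 0…4.
[q^4] = 1·9 + 3·8 + 2·9 = 51.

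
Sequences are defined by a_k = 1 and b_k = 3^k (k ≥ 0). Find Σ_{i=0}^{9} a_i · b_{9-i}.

Write out a_i and b_{9-i} for i = 0,…,9 and sum the products.
Σ = 1·19683 + 1·6561 + 1·2187 + 1·729 + 1·243 + 1·81 + 1·27 + 1·9 + 1·3 + 1·1 = 29524.

29524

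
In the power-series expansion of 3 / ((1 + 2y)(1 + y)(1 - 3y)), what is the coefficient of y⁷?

The denominator gives the recurrence a_n = 7a_(n−2) + 6a_(n−3) for n ≥ 3; the numerator fixes a_0 = 3, a_1 = 0, a_2 = 21.
Iterating: 3, 0, 21, 18, 147, 252, 1137, 2646, so a_7 = 2646.

2646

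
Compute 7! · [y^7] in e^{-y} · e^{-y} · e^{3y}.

1

The EGF product rule gives c_7 = Σ_{k_1+k_2+k_3=7} C(7; k_1,k_2,k_3) · ∏ g_i(k_i), where e^{-y} gives (-1)^k; e^{-y} gives (-1)^k; e^{3y} gives (3)^k.
g_1(k) for k = 0…7: 1, -1, 1, -1, 1, -1, 1, -1.
g_2(k) for k = 0…7: 1, -1, 1, -1, 1, -1, 1, -1.
g_3(k) for k = 0…7: 1, 3, 9, 27, 81, 243, 729, 2187.
First combine the last two factors: h(k) = Σ_j C(k,j)·g_2(j)·g_3(k−j) for k = 0…7: 1, 2, 4, 8, 16, 32, 64, 128.
c_7 = Σ_k C(7,k)·g_1(k)·h(7−k) = 1·1·128 + 7·(-1)·64 + 21·1·32 + 35·(-1)·16 + 35·1·8 + 21·(-1)·4 + 7·1·2 + 1·(-1)·1 = 128 − 448 + 672 − 560 + 280 − 84 + 14 − 1 = 1.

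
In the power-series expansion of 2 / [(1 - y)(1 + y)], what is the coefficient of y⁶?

2

Partial fractions give a closed form: a_n = (1)·1^n + (1)·(-1)^n.
At n = 6: a_6 = 2.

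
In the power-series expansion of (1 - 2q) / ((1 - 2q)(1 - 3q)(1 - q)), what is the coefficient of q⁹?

29524

Partial fractions give a closed form: a_n = (3/2)·3^n + (-1/2)·1^n.
At n = 9: a_9 = 29524.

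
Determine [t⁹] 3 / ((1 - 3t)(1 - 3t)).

590490

The denominator gives the recurrence a_n = 6a_(n−1) − 9a_(n−2) for n ≥ 2; the numerator fixes a_0 = 3, a_1 = 18.
Iterating: 3, 18, 81, 324, 1215, 4374, 15309, 52488, 177147, 590490, so a_9 = 590490.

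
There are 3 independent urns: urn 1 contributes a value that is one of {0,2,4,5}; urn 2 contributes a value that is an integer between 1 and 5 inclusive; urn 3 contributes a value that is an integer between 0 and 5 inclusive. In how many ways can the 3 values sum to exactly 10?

14

The generating function for the choices is (1 + y^2 + y^4 + y^5)·(y + y^2 + y^3 + y^4 + y^5)·(1 + y + y^2 + y^3 + y^4 + y^5); the count is [y^10].
(1 + y^2 + y^4 + y^5) has coefficients 1,0,1,0,1,1 for degrees 0…5.
(y + y^2 + y^3 + y^4 + y^5) has coefficients 0,1,1,1,1,1,0,0,0,0,0 for degrees 0…10.
Finally multiplying by (1 + y + y^2 + y^3 + y^4 + y^5), the product of all factors after the first has coefficients 0,1,2,3,4,5,5,4,3,2,1 for degrees 0…10.
[y^10] = 1·1 + 1·3 + 1·5 + 1·5 = 14.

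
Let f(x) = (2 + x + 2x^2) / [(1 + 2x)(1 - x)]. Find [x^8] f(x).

The denominator gives the recurrence a_n = −a_(n−1) + 2a_(n−2) for n ≥ 3; the numerator fixes a_0 = 2, a_1 = -1, a_2 = 7.
Iterating: 2, -1, 7, -9, 23, -41, 87, -169, 343, so a_8 = 343.

343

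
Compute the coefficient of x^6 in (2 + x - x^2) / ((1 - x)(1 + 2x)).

54

The denominator gives the recurrence a_n = −a_(n−1) + 2a_(n−2) for n ≥ 3; the numerator fixes a_0 = 2, a_1 = -1, a_2 = 4.
Iterating: 2, -1, 4, -6, 14, -26, 54, so a_6 = 54.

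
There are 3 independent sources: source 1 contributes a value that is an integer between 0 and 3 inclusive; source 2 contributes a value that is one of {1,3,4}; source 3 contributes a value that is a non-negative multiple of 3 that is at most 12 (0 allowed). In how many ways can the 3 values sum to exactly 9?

4

The generating function for the choices is (1 + y + y² + y³)·(y + y³ + y⁴)·(1 + y³ + y⁶ + y⁹ + y¹²); the count is [y⁹].
(1 + y + y² + y³) has coefficients 1,1,1,1 for degrees 0…3.
(y + y³ + y⁴) has coefficients 0,1,0,1,1,0,0,0,0,0 for degrees 0…9.
Finally multiplying by (1 + y³ + y⁶ + y⁹ + y¹²), the product of all factors after the first has coefficients 0,1,0,1,2,0,1,2,0,1 for degrees 0…9.
[y⁹] = 1·1 + 1·0 + 1·2 + 1·1 = 4.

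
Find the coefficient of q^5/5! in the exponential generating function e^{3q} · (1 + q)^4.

7623

The EGF product rule gives c_5 = Σ_{k_1+k_2=5} C(5; k_1,k_2) · ∏ g_i(k_i), where e^{3q} gives (3)^k; (1+q)^4 gives the falling factorial (4)_k.
g_1(k) for k = 0…5: 1, 3, 9, 27, 81, 243.
g_2(k) for k = 0…5: 1, 4, 12, 24, 24, 0.
c_5 = Σ_k C(5,k)·g_1(k)·g_2(5−k) = 5·3·24 + 10·9·24 + 10·27·12 + 5·81·4 + 1·243·1 = 360 + 2160 + 3240 + 1620 + 243 = 7623.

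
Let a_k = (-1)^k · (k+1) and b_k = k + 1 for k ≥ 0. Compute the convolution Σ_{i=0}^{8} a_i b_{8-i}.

The convolution is the t^8 coefficient of A(t)B(t).
Σ = 1·9 − 2·8 + 3·7 − 4·6 + 5·5 − 6·4 + 7·3 − 8·2 + 9·1 = 5.

5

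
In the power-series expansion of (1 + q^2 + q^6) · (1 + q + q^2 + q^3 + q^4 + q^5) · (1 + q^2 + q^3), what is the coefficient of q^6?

(1 + q^2 + q^6) has coefficients 1,0,1,0,0,0,1 for degrees 0…6.
(1 + q + q^2 + q^3 + q^4 + q^5) has coefficients 1,1,1,1,1,1,0 for degrees 0…6.
Finally multiplying by (1 + q^2 + q^3), the product of all factors after the first has coefficients 1,1,2,3,3,3,2 for degrees 0…6.
[q^6] = 1·2 + 1·3 + 1·1 = 6.

6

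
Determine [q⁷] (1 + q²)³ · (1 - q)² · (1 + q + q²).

-4

(1 + q²)³ has coefficients 1,0,3,0,3,0,1 for degrees 0…6.
(1 - q)² has coefficients 1,-2,1,0,0,0,0,0 for degrees 0…7.
Finally multiplying by (1 + q + q²), the product of all factors after the first has coefficients 1,-1,0,-1,1,0,0,0 for degrees 0…7.
[q⁷] = 1·0 + 3·0 + 3·(-1) + 1·(-1) = -4.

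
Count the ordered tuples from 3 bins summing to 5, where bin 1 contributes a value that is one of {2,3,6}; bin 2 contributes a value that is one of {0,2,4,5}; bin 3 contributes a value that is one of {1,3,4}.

The generating function for the choices is (y² + y³ + y⁶)·(1 + y² + y⁴ + y⁵)·(y + y³ + y⁴); the count is [y⁵].
(y² + y³ + y⁶) has coefficients 0,0,1,1,0,0 for degrees 0…5.
(1 + y² + y⁴ + y⁵) has coefficients 1,0,1,0,1,1 for degrees 0…5.
Finally multiplying by (y + y³ + y⁴), the product of all factors after the first has coefficients 0,1,0,2,1,2 for degrees 0…5.
[y⁵] = 1·2 + 1·0 = 2.

2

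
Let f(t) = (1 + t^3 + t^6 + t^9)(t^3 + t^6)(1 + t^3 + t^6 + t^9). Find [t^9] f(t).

(1 + t^3 + t^6 + t^9) has coefficients 1,0,0,1,0,0,1,0,0,1 for degrees 0…9.
(t^3 + t^6) has coefficients 0,0,0,1,0,0,1,0,0,0 for degrees 0…9.
Finally multiplying by (1 + t^3 + t^6 + t^9), the product of all factors after the first has coefficients 0,0,0,1,0,0,2,0,0,2 for degrees 0…9.
[t^9] = 1·2 + 1·2 + 1·1 + 1·0 = 5.

5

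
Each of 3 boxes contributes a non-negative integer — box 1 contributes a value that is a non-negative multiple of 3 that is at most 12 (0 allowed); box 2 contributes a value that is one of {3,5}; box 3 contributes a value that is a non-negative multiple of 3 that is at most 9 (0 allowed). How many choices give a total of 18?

3

The generating function for the choices is (1 + x^3 + x^6 + x^9 + x^12)·(x^3 + x^5)·(1 + x^3 + x^6 + x^9); the count is [x^18].
(1 + x^3 + x^6 + x^9 + x^12) has coefficients 1,0,0,1,0,0,1,0,0,1,0,0,1 for degrees 0…12.
(x^3 + x^5) has coefficients 0,0,0,1,0,1,0,0,0,0,0,0,0,0,0,0,0,0,0 for degrees 0…18.
Finally multiplying by (1 + x^3 + x^6 + x^9), the product of all factors after the first has coefficients 0,0,0,1,0,1,1,0,1,1,0,1,1,0,1,0,0,0,0 for degrees 0…18.
[x^18] = 1·0 + 1·0 + 1·1 + 1·1 + 1·1 = 3.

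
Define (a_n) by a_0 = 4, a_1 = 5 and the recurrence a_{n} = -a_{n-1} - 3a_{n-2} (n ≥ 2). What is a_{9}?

-790

The ordinary generating function has denominator 1 + t + 3t^2.
Iterating the recurrence: a_0,…,a_{9} = 4, 5, -17, 2, 49, -55, -92, 257, 19, -790.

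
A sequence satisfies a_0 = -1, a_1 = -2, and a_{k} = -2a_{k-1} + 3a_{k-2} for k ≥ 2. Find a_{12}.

132859

The ordinary generating function has denominator 1 + 2y - 3y^2.
Iterating the recurrence: a_0,…,a_{12} = -1, -2, 1, -8, 19, -62, 181, -548, 1639, -4922, 14761, -44288, 132859.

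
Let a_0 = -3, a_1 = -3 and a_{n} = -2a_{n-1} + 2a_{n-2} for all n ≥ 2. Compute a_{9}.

The ordinary generating function has denominator 1 + 2y - 2y^2.
Iterating the recurrence: a_0,…,a_{9} = -3, -3, 0, -6, 12, -36, 96, -264, 720, -1968.

-1968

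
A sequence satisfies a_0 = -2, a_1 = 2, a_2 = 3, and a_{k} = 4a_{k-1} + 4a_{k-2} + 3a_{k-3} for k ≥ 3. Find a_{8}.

The ordinary generating function has denominator 1 - 4q - 4q^2 - 3q^3.
Iterating the recurrence: a_0,…,a_{8} = -2, 2, 3, 14, 74, 361, 1782, 8794, 43387.

43387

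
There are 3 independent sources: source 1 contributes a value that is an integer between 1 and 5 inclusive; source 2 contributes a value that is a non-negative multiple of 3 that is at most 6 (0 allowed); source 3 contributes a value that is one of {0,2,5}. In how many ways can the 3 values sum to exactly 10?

5

The generating function for the choices is (y + y² + y³ + y⁴ + y⁵)·(1 + y³ + y⁶)·(1 + y² + y⁵); the count is [y¹⁰].
(y + y² + y³ + y⁴ + y⁵) has coefficients 0,1,1,1,1,1 for degrees 0…5.
(1 + y³ + y⁶) has coefficients 1,0,0,1,0,0,1,0,0,0,0 for degrees 0…10.
Finally multiplying by (1 + y² + y⁵), the product of all factors after the first has coefficients 1,0,1,1,0,2,1,0,2,0,0 for degrees 0…10.
[y¹⁰] = 1·0 + 1·2 + 1·0 + 1·1 + 1·2 = 5.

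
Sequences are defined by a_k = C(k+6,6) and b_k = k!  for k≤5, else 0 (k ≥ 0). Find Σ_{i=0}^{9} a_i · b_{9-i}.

Write out a_i and b_{9-i} for i = 0,…,9 and sum the products.
Σ = 1·0 + 7·0 + 28·0 + 84·0 + 210·120 + 462·24 + 924·6 + 1716·2 + 3003·1 + 5005·1 = 53272.

53272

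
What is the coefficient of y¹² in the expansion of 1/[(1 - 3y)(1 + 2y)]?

Partial fractions give a closed form: a_n = (3/5)·3^n + (2/5)·(-2)^n.
At n = 12: a_12 = 320503.

320503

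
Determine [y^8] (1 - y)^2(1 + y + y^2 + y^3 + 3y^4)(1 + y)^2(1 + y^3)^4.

(1 - y)^2 has coefficients 1,-2,1 for degrees 0…2.
(1 + y + y^2 + y^3 + 3y^4) has coefficients 1,1,1,1,3,0,0,0,0 for degrees 0…8.
Multiplying by (1 + y)^2 gives running coefficients 1,3,4,4,6,7,3,0,0 for degrees 0…8.
Finally multiplying by (1 + y^3)^4, the product of all factors after the first has coefficients 1,3,4,8,18,23,25,42,52 for degrees 0…8.
[y^8] = 1·52 − 2·42 + 1·25 = -7.

-7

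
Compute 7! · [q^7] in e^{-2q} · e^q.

The EGF product rule gives c_7 = Σ_{k_1+k_2=7} C(7; k_1,k_2) · ∏ g_i(k_i), where e^{-2q} gives (-2)^k; e^q gives (1)^k.
g_1(k) for k = 0…7: 1, -2, 4, -8, 16, -32, 64, -128.
g_2(k) for k = 0…7: 1, 1, 1, 1, 1, 1, 1, 1.
c_7 = Σ_k C(7,k)·g_1(k)·g_2(7−k) = 1·1·1 + 7·(-2)·1 + 21·4·1 + 35·(-8)·1 + 35·16·1 + 21·(-32)·1 + 7·64·1 + 1·(-128)·1 = 1 − 14 + 84 − 280 + 560 − 672 + 448 − 128 = -1.

-1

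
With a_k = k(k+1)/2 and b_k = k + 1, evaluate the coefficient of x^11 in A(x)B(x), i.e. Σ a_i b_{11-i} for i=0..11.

Write out a_i and b_{11-i} for i = 0,…,11 and sum the products.
Σ = 0·12 + 1·11 + 3·10 + 6·9 + 10·8 + 15·7 + 21·6 + 28·5 + 36·4 + 45·3 + 55·2 + 66·1 = 1001.

1001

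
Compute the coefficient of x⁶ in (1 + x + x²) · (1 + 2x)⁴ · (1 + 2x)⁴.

(1 + x + x²) has coefficients 1,1,1 for degrees 0…2.
(1 + 2x)⁴ has coefficients 1,8,24,32,16,0,0 for degrees 0…6.
Finally multiplying by (1 + 2x)⁴, the product of all factors after the first has coefficients 1,16,112,448,1120,1792,1792 for degrees 0…6.
[x⁶] = 1·1792 + 1·1792 + 1·1120 = 4704.

4704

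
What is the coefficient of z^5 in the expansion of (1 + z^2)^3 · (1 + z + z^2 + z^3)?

(1 + z^2)^3 has coefficients 1,0,3,0,3,0 for degrees 0…5.
(1 + z + z^2 + z^3) has coefficients 1,1,1,1,0,0 for degrees 0…5.
[z^5] = 1·0 + 3·1 + 3·1 = 6.

6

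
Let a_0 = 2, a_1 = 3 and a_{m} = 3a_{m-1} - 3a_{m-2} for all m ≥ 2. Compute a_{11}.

729

The ordinary generating function has denominator 1 - 3q + 3q^2.
Iterating the recurrence: a_0,…,a_{11} = 2, 3, 3, 0, -9, -27, -54, -81, -81, 0, 243, 729.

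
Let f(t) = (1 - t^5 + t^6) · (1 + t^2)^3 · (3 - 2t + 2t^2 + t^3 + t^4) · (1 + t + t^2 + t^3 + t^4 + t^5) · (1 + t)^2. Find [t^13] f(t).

(1 - t^5 + t^6) has coefficients 1,0,0,0,0,-1,1 for degrees 0…6.
(1 + t^2)^3 has coefficients 1,0,3,0,3,0,1,0,0,0,0,0,0,0 for degrees 0…13.
Multiplying by (3 - 2t + 2t^2 + t^3 + t^4) gives running coefficients 3,-2,11,-5,16,-3,12,1,5,1,1,0,0,0 for degrees 0…13.
Multiplying by (1 + t + t^2 + t^3 + t^4 + t^5) gives running coefficients 3,1,12,7,23,20,29,32,26,32,17,20,8,7 for degrees 0…13.
Finally multiplying by (1 + t)^2, the product of all factors after the first has coefficients 3,7,17,32,49,73,92,110,119,116,107,86,65,43 for degrees 0…13.
[t^13] = 1·43 − 1·119 + 1·110 = 34.

34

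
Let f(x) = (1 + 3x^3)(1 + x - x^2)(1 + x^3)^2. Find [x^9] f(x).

3

(1 + 3x^3) has coefficients 1,0,0,3 for degrees 0…3.
(1 + x - x^2) has coefficients 1,1,-1,0,0,0,0,0,0,0 for degrees 0…9.
Finally multiplying by (1 + x^3)^2, the product of all factors after the first has coefficients 1,1,-1,2,2,-2,1,1,-1,0 for degrees 0…9.
[x^9] = 1·0 + 3·1 = 3.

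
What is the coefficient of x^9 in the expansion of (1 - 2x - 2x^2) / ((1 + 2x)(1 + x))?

The denominator gives the recurrence a_n = −3a_(n−1) − 2a_(n−2) for n ≥ 3; the numerator fixes a_0 = 1, a_1 = -5, a_2 = 11.
Iterating: 1, -5, 11, -23, 47, -95, 191, -383, 767, -1535, so a_9 = -1535.

-1535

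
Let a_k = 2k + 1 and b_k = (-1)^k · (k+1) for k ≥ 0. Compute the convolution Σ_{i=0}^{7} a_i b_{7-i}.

The convolution is the t^7 coefficient of A(t)B(t).
Σ = 1·(-8) + 3·7 + 5·(-6) + 7·5 + 9·(-4) + 11·3 + 13·(-2) + 15·1 = 4.

4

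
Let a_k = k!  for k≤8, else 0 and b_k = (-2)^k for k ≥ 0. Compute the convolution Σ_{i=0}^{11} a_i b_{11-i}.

-260864

Write out a_i and b_{11-i} for i = 0,…,11 and sum the products.
Σ = 1·(-2048) + 1·1024 + 2·(-512) + 6·256 + 24·(-128) + 120·64 + 720·(-32) + 5040·16 + 40320·(-8) + 0·4 + 0·(-2) + 0·1 = -260864.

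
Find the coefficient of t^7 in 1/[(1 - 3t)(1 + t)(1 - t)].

2460

Partial fractions give a closed form: a_n = (9/8)·3^n + (1/8)·(-1)^n + (-1/4)·1^n.
At n = 7: a_7 = 2460.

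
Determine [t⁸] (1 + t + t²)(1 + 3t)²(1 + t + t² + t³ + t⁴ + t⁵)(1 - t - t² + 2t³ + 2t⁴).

129

(1 + t + t²) has coefficients 1,1,1 for degrees 0…2.
(1 + 3t)² has coefficients 1,6,9,0,0,0,0,0,0 for degrees 0…8.
Multiplying by (1 + t + t² + t³ + t⁴ + t⁵) gives running coefficients 1,7,16,16,16,16,15,9,0 for degrees 0…8.
Finally multiplying by (1 - t - t² + 2t³ + 2t⁴), the product of all factors after the first has coefficients 1,6,8,-5,0,30,47,42,40 for degrees 0…8.
[t⁸] = 1·40 + 1·42 + 1·47 = 129.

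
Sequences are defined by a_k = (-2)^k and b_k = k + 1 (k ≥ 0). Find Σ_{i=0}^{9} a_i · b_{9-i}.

-224

This is [x^9] in the product of the two ordinary generating functions.
Σ = 1·10 − 2·9 + 4·8 − 8·7 + 16·6 − 32·5 + 64·4 − 128·3 + 256·2 − 512·1 = -224.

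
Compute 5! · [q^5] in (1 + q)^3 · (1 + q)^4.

2520

The EGF product rule gives c_5 = Σ_{k_1+k_2=5} C(5; k_1,k_2) · ∏ g_i(k_i), where (1+q)^3 gives the falling factorial (3)_k; (1+q)^4 gives the falling factorial (4)_k.
g_1(k) for k = 0…5: 1, 3, 6, 6, 0, 0.
g_2(k) for k = 0…5: 1, 4, 12, 24, 24, 0.
c_5 = Σ_k C(5,k)·g_1(k)·g_2(5−k) = 5·3·24 + 10·6·24 + 10·6·12 = 360 + 1440 + 720 = 2520.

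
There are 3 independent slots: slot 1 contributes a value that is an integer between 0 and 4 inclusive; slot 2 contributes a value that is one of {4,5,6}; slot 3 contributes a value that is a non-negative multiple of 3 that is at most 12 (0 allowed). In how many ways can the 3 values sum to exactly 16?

5

The generating function for the choices is (1 + q + q² + q³ + q⁴)·(q⁴ + q⁵ + q⁶)·(1 + q³ + q⁶ + q⁹ + q¹²); the count is [q¹⁶].
(1 + q + q² + q³ + q⁴) has coefficients 1,1,1,1,1 for degrees 0…4.
(q⁴ + q⁵ + q⁶) has coefficients 0,0,0,0,1,1,1,0,0,0,0,0,0,0,0,0,0 for degrees 0…16.
Finally multiplying by (1 + q³ + q⁶ + q⁹ + q¹²), the product of all factors after the first has coefficients 0,0,0,0,1,1,1,1,1,1,1,1,1,1,1,1,1 for degrees 0…16.
[q¹⁶] = 1·1 + 1·1 + 1·1 + 1·1 + 1·1 = 5.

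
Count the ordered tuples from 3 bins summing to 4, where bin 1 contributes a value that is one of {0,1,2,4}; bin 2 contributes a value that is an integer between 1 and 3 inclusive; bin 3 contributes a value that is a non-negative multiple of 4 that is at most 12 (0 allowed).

2

The generating function for the choices is (1 + y + y^2 + y^4)·(y + y^2 + y^3)·(1 + y^4 + y^8 + y^12); the count is [y^4].
(1 + y + y^2 + y^4) has coefficients 1,1,1,0,1 for degrees 0…4.
(y + y^2 + y^3) has coefficients 0,1,1,1,0 for degrees 0…4.
Finally multiplying by (1 + y^4 + y^8 + y^12), the product of all factors after the first has coefficients 0,1,1,1,0 for degrees 0…4.
[y^4] = 1·0 + 1·1 + 1·1 + 1·0 = 2.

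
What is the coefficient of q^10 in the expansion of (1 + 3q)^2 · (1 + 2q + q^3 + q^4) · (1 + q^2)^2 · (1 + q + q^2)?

(1 + 3q)^2 has coefficients 1,6,9 for degrees 0…2.
(1 + 2q + q^3 + q^4) has coefficients 1,2,0,1,1,0,0,0,0,0,0 for degrees 0…10.
Multiplying by (1 + q^2)^2 gives running coefficients 1,2,2,5,2,4,2,1,1,0,0 for degrees 0…10.
Finally multiplying by (1 + q + q^2), the product of all factors after the first has coefficients 1,3,5,9,9,11,8,7,4,2,1 for degrees 0…10.
[q^10] = 1·1 + 6·2 + 9·4 = 49.

49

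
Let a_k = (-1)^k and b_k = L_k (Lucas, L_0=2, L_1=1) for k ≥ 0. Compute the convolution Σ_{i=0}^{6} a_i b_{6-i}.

14

Write out a_i and b_{6-i} for i = 0,…,6 and sum the products.
Σ = 1·18 − 1·11 + 1·7 − 1·4 + 1·3 − 1·1 + 1·2 = 14.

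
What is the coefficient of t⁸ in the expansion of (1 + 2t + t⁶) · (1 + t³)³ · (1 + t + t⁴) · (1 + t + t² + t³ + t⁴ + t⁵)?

50

(1 + 2t + t⁶) has coefficients 1,2,0,0,0,0,1 for degrees 0…6.
(1 + t³)³ has coefficients 1,0,0,3,0,0,3,0,0 for degrees 0…8.
Multiplying by (1 + t + t⁴) gives running coefficients 1,1,0,3,4,0,3,6,0 for degrees 0…8.
Finally multiplying by (1 + t + t² + t³ + t⁴ + t⁵), the product of all factors after the first has coefficients 1,2,2,5,9,9,11,16,16 for degrees 0…8.
[t⁸] = 1·16 + 2·16 + 1·2 = 50.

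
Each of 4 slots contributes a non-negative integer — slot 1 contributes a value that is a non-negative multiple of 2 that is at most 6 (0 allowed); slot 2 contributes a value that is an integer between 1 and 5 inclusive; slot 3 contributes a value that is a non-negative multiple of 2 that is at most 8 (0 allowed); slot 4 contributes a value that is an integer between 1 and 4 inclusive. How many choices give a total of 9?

27

The generating function for the choices is (1 + q² + q⁴ + q⁶)·(q + q² + q³ + q⁴ + q⁵)·(1 + q² + q⁴ + q⁶ + q⁸)·(q + q² + q³ + q⁴); the count is [q⁹].
(1 + q² + q⁴ + q⁶) has coefficients 1,0,1,0,1,0,1 for degrees 0…6.
(q + q² + q³ + q⁴ + q⁵) has coefficients 0,1,1,1,1,1,0,0,0,0 for degrees 0…9.
Multiplying by (1 + q² + q⁴ + q⁶ + q⁸) gives running coefficients 0,1,1,2,2,3,2,3,2,3 for degrees 0…9.
Finally multiplying by (q + q² + q³ + q⁴), the product of all factors after the first has coefficients 0,0,1,2,4,6,8,9,10,10 for degrees 0…9.
[q⁹] = 1·10 + 1·9 + 1·6 + 1·2 = 27.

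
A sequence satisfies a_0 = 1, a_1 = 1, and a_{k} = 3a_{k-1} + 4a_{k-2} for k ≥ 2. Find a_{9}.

104857

The ordinary generating function has denominator 1 - 3y - 4y^2.
Iterating the recurrence: a_0,…,a_{9} = 1, 1, 7, 25, 103, 409, 1639, 6553, 26215, 104857.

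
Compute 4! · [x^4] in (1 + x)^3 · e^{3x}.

801

The EGF product rule gives c_4 = Σ_{k_1+k_2=4} C(4; k_1,k_2) · ∏ g_i(k_i), where (1+x)^3 gives the falling factorial (3)_k; e^{3x} gives (3)^k.
g_1(k) for k = 0…4: 1, 3, 6, 6, 0.
g_2(k) for k = 0…4: 1, 3, 9, 27, 81.
c_4 = Σ_k C(4,k)·g_1(k)·g_2(4−k) = 1·1·81 + 4·3·27 + 6·6·9 + 4·6·3 = 81 + 324 + 324 + 72 = 801.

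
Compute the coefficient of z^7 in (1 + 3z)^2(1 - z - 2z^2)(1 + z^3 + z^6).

(1 + 3z)^2 has coefficients 1,6,9 for degrees 0…2.
(1 - z - 2z^2) has coefficients 1,-1,-2,0,0,0,0,0 for degrees 0…7.
Finally multiplying by (1 + z^3 + z^6), the product of all factors after the first has coefficients 1,-1,-2,1,-1,-2,1,-1 for degrees 0…7.
[z^7] = 1·(-1) + 6·1 + 9·(-2) = -13.

-13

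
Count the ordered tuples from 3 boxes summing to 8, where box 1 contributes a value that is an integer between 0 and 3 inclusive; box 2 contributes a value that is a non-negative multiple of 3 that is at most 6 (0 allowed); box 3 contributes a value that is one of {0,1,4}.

The generating function for the choices is (1 + x + x^2 + x^3)·(1 + x^3 + x^6)·(1 + x + x^4); the count is [x^8].
(1 + x + x^2 + x^3) has coefficients 1,1,1,1 for degrees 0…3.
(1 + x^3 + x^6) has coefficients 1,0,0,1,0,0,1,0,0 for degrees 0…8.
Finally multiplying by (1 + x + x^4), the product of all factors after the first has coefficients 1,1,0,1,2,0,1,2,0 for degrees 0…8.
[x^8] = 1·0 + 1·2 + 1·1 + 1·0 = 3.

3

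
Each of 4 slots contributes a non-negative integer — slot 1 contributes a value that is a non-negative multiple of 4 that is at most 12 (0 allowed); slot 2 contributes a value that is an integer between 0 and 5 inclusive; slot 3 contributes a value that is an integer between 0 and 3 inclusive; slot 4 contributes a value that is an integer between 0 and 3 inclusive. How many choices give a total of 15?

The generating function for the choices is (1 + t⁴ + t⁸ + t¹²)·(1 + t + t² + t³ + t⁴ + t⁵)·(1 + t + t² + t³)·(1 + t + t² + t³); the count is [t¹⁵].
(1 + t⁴ + t⁸ + t¹²) has coefficients 1,0,0,0,1,0,0,0,1,0,0,0,1 for degrees 0…12.
(1 + t + t² + t³ + t⁴ + t⁵) has coefficients 1,1,1,1,1,1,0,0,0,0,0,0,0,0,0,0 for degrees 0…15.
Multiplying by (1 + t + t² + t³) gives running coefficients 1,2,3,4,4,4,3,2,1,0,0,0,0,0,0,0 for degrees 0…15.
Finally multiplying by (1 + t + t² + t³), the product of all factors after the first has coefficients 1,3,6,10,13,15,15,13,10,6,3,1,0,0,0,0 for degrees 0…15.
[t¹⁵] = 1·0 + 1·1 + 1·13 + 1·10 = 24.

24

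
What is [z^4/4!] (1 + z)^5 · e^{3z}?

2541

The EGF product rule gives c_4 = Σ_{k_1+k_2=4} C(4; k_1,k_2) · ∏ g_i(k_i), where (1+z)^5 gives the falling factorial (5)_k; e^{3z} gives (3)^k.
g_1(k) for k = 0…4: 1, 5, 20, 60, 120.
g_2(k) for k = 0…4: 1, 3, 9, 27, 81.
c_4 = Σ_k C(4,k)·g_1(k)·g_2(4−k) = 1·1·81 + 4·5·27 + 6·20·9 + 4·60·3 + 1·120·1 = 81 + 540 + 1080 + 720 + 120 = 2541.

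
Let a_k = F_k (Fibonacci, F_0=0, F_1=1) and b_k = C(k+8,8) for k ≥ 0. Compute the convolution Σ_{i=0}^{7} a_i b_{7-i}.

6085

The convolution is the x^7 coefficient of A(x)B(x).
Σ = 0·6435 + 1·3003 + 1·1287 + 2·495 + 3·165 + 5·45 + 8·9 + 13·1 = 6085.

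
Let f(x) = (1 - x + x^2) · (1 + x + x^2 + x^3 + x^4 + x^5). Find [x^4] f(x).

(1 - x + x^2) has coefficients 1,-1,1 for degrees 0…2.
(1 + x + x^2 + x^3 + x^4 + x^5) has coefficients 1,1,1,1,1 for degrees 0…4.
[x^4] = 1·1 − 1·1 + 1·1 = 1.

1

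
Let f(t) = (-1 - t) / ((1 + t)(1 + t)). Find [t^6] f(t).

-1

The denominator gives the recurrence a_n = −2a_(n−1) − a_(n−2) for n ≥ 2; the numerator fixes a_0 = -1, a_1 = 1.
Iterating: -1, 1, -1, 1, -1, 1, -1, so a_6 = -1.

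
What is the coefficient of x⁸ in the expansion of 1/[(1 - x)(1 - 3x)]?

9841

Partial fractions give a closed form: a_n = (-1/2)·1^n + (3/2)·3^n.
At n = 8: a_8 = 9841.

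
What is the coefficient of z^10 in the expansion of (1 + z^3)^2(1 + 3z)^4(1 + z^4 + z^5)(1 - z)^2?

33

(1 + z^3)^2 has coefficients 1,0,0,2,0,0,1 for degrees 0…6.
(1 + 3z)^4 has coefficients 1,12,54,108,81,0,0,0,0,0,0 for degrees 0…10.
Multiplying by (1 + z^4 + z^5) gives running coefficients 1,12,54,108,82,13,66,162,189,81,0 for degrees 0…10.
Finally multiplying by (1 - z)^2, the product of all factors after the first has coefficients 1,10,31,12,-80,-43,122,43,-69,-135,27 for degrees 0…10.
[z^10] = 1·27 + 2·43 + 1·(-80) = 33.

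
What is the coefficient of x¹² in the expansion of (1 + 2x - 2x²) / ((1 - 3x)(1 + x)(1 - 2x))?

1718991

Partial fractions give a closed form: a_n = (13/4)·3^n + (-1/4)·(-1)^n + (-2)·2^n.
At n = 12: a_12 = 1718991.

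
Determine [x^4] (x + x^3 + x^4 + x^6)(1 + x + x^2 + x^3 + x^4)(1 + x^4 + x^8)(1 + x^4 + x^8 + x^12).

(x + x^3 + x^4 + x^6) has coefficients 0,1,0,1,1 for degrees 0…4.
(1 + x + x^2 + x^3 + x^4) has coefficients 1,1,1,1,1 for degrees 0…4.
Multiplying by (1 + x^4 + x^8) gives running coefficients 1,1,1,1,2 for degrees 0…4.
Finally multiplying by (1 + x^4 + x^8 + x^12), the product of all factors after the first has coefficients 1,1,1,1,3 for degrees 0…4.
[x^4] = 1·1 + 1·1 + 1·1 = 3.

3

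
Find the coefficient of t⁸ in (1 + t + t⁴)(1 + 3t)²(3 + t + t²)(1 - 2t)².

85

(1 + t + t⁴) has coefficients 1,1,0,0,1 for degrees 0…4.
(1 + 3t)² has coefficients 1,6,9,0,0,0,0,0,0 for degrees 0…8.
Multiplying by (3 + t + t²) gives running coefficients 3,19,34,15,9,0,0,0,0 for degrees 0…8.
Finally multiplying by (1 - 2t)², the product of all factors after the first has coefficients 3,7,-30,-45,85,24,36,0,0 for degrees 0…8.
[t⁸] = 1·0 + 1·0 + 1·85 = 85.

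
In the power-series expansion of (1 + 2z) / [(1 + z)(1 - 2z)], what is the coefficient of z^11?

2731

The denominator gives the recurrence a_n = a_(n−1) + 2a_(n−2) for n ≥ 3; the numerator fixes a_0 = 1, a_1 = 3, a_2 = 5.
Iterating: 1, 3, 5, 11, 21, 43, 85, 171, 341, 683, 1365, 2731, so a_11 = 2731.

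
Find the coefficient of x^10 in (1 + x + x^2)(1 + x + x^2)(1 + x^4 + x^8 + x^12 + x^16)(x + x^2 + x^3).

(1 + x + x^2) has coefficients 1,1,1 for degrees 0…2.
(1 + x + x^2) has coefficients 1,1,1,0,0,0,0,0,0,0,0 for degrees 0…10.
Multiplying by (1 + x^4 + x^8 + x^12 + x^16) gives running coefficients 1,1,1,0,1,1,1,0,1,1,1 for degrees 0…10.
Finally multiplying by (x + x^2 + x^3), the product of all factors after the first has coefficients 0,1,2,3,2,2,2,3,2,2,2 for degrees 0…10.
[x^10] = 1·2 + 1·2 + 1·2 = 6.

6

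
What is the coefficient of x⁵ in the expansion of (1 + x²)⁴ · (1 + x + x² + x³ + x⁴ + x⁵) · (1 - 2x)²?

-13

(1 + x²)⁴ has coefficients 1,0,4,0,6,0 for degrees 0…5.
(1 + x + x² + x³ + x⁴ + x⁵) has coefficients 1,1,1,1,1,1 for degrees 0…5.
Finally multiplying by (1 - 2x)², the product of all factors after the first has coefficients 1,-3,1,1,1,1 for degrees 0…5.
[x⁵] = 1·1 + 4·1 + 6·(-3) = -13.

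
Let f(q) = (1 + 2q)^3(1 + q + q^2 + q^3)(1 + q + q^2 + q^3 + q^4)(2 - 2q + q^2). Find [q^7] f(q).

61

(1 + 2q)^3 has coefficients 1,6,12,8 for degrees 0…3.
(1 + q + q^2 + q^3) has coefficients 1,1,1,1,0,0,0,0 for degrees 0…7.
Multiplying by (1 + q + q^2 + q^3 + q^4) gives running coefficients 1,2,3,4,4,3,2,1 for degrees 0…7.
Finally multiplying by (2 - 2q + q^2), the product of all factors after the first has coefficients 2,2,3,4,3,2,2,1 for degrees 0…7.
[q^7] = 1·1 + 6·2 + 12·2 + 8·3 = 61.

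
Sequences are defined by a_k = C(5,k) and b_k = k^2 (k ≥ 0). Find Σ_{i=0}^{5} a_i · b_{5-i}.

This is [x^5] in the product of the two ordinary generating functions.
Σ = 1·25 + 5·16 + 10·9 + 10·4 + 5·1 + 1·0 = 240.

240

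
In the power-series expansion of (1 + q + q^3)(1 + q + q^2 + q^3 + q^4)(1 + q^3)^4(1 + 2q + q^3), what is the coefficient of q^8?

80

(1 + q + q^3) has coefficients 1,1,0,1 for degrees 0…3.
(1 + q + q^2 + q^3 + q^4) has coefficients 1,1,1,1,1,0,0,0,0 for degrees 0…8.
Multiplying by (1 + q^3)^4 gives running coefficients 1,1,1,5,5,4,10,10,6 for degrees 0…8.
Finally multiplying by (1 + 2q + q^3), the product of all factors after the first has coefficients 1,3,3,8,16,15,23,35,30 for degrees 0…8.
[q^8] = 1·30 + 1·35 + 1·15 = 80.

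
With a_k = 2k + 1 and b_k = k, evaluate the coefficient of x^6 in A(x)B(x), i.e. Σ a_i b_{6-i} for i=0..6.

This is [x^6] in the product of the two ordinary generating functions.
Σ = 1·6 + 3·5 + 5·4 + 7·3 + 9·2 + 11·1 + 13·0 = 91.

91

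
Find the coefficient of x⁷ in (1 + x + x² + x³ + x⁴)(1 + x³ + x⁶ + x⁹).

2

(1 + x + x² + x³ + x⁴) has coefficients 1,1,1,1,1 for degrees 0…4.
(1 + x³ + x⁶ + x⁹) has coefficients 1,0,0,1,0,0,1,0 for degrees 0…7.
[x⁷] = 1·0 + 1·1 + 1·0 + 1·0 + 1·1 = 2.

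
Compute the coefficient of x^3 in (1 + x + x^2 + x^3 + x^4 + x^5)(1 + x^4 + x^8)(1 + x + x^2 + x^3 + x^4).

4

(1 + x + x^2 + x^3 + x^4 + x^5) has coefficients 1,1,1,1 for degrees 0…3.
(1 + x^4 + x^8) has coefficients 1,0,0,0 for degrees 0…3.
Finally multiplying by (1 + x + x^2 + x^3 + x^4), the product of all factors after the first has coefficients 1,1,1,1 for degrees 0…3.
[x^3] = 1·1 + 1·1 + 1·1 + 1·1 = 4.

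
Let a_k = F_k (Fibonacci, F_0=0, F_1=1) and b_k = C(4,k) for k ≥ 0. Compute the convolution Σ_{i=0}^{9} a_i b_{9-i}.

This is [x^9] in the product of the two ordinary generating functions.
Σ = 0·0 + 1·0 + 1·0 + 2·0 + 3·0 + 5·1 + 8·4 + 13·6 + 21·4 + 34·1 = 233.

233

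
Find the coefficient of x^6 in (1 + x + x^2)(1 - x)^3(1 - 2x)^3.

(1 + x + x^2) has coefficients 1,1,1 for degrees 0…2.
(1 - x)^3 has coefficients 1,-3,3,-1,0,0,0 for degrees 0…6.
Finally multiplying by (1 - 2x)^3, the product of all factors after the first has coefficients 1,-9,33,-63,66,-36,8 for degrees 0…6.
[x^6] = 1·8 + 1·(-36) + 1·66 = 38.

38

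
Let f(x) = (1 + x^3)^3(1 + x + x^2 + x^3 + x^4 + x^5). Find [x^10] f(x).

(1 + x^3)^3 has coefficients 1,0,0,3,0,0,3,0,0,1 for degrees 0…9.
(1 + x + x^2 + x^3 + x^4 + x^5) has coefficients 1,1,1,1,1,1,0,0,0,0,0 for degrees 0…10.
[x^10] = 1·0 + 3·0 + 3·1 + 1·1 = 4.

4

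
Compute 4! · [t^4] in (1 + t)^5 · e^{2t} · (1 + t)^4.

The EGF product rule gives c_4 = Σ_{k_1+k_2+k_3=4} C(4; k_1,k_2,k_3) · ∏ g_i(k_i), where (1+t)^5 gives the falling factorial (5)_k; e^{2t} gives (2)^k; (1+t)^4 gives the falling factorial (4)_k.
g_1(k) for k = 0…4: 1, 5, 20, 60, 120.
g_2(k) for k = 0…4: 1, 2, 4, 8, 16.
g_3(k) for k = 0…4: 1, 4, 12, 24, 24.
First combine the last two factors: h(k) = Σ_j C(k,j)·g_2(j)·g_3(k−j) for k = 0…4: 1, 6, 32, 152, 648.
c_4 = Σ_k C(4,k)·g_1(k)·h(4−k) = 1·1·648 + 4·5·152 + 6·20·32 + 4·60·6 + 1·120·1 = 648 + 3040 + 3840 + 1440 + 120 = 9088.

9088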